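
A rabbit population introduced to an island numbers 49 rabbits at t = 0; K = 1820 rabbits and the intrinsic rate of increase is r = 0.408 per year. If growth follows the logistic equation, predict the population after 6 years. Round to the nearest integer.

441 rabbits

A = (K − N₀)/N₀ = (1820 − 49)/49 = 36.143.
N(t) = K/(1 + A·e^(−rt)) = 1820/(1 + 36.143×e^(−0.408×6)).
e^(−2.448) = 0.086466; denominator = 1 + 36.143×0.086466 = 4.1251.
N = 1820/4.1251 = 441.197.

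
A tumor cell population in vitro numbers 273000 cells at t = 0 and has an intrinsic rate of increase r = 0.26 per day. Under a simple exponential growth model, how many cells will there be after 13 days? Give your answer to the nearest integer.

N(t) = N₀·e^(rt) = 273000 × e^(0.26×13) = 273000 × e^3.38.
e^3.38 ≈ 29.371, so N ≈ 273000 × 29.371 = 8.018221×10^6.

8018221 cells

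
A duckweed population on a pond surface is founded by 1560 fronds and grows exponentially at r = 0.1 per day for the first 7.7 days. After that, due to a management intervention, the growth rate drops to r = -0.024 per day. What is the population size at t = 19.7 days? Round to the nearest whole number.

Phase 1: N(7.7) = 1560·e^(0.1×7.7) = 1560·e^0.77 = 3369.24.
Phase 2 runs for 19.7 − 7.7 = 12 days at r = -0.024.
N(19.7) = 3369.24·e^(-0.024×12) = 3369.24·e^-0.288 = 2526.12.

2526 fronds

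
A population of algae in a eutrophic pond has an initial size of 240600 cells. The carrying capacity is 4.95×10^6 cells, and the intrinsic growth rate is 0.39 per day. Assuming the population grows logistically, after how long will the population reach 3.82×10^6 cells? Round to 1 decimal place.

A = (K − N₀)/N₀ = (4.95×10^6 − 240600)/240600 = 19.574.
Solve 4.95×10^6/(1 + 19.574·e^(−0.39t)) = 3.82×10^6: 1 + 19.574·e^(−0.39t) = 1.2958, so e^(−0.39t) = 0.0151128.
−0.39·t = ln(0.0151128) = -4.1922, so t = 4.1922/0.39 = 10.749.

10.7 days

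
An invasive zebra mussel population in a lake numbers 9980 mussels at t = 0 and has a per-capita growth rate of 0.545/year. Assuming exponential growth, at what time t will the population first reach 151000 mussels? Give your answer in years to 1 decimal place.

5.0 years

Set N₀·e^(rt) = 151000: e^(0.545·t) = 151000/9980 = 15.13.
0.545·t = ln(15.13) = 2.7167, so t = 2.7167/0.545 = 4.9848.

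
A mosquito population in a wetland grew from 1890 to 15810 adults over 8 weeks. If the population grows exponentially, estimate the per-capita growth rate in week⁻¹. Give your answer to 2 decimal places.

From N(t) = N₀·e^(rt): e^(r·8) = 15810/1890 = 8.3651.
r·8 = ln(8.3651) = 2.1241, so r = 2.1241/8 = 0.26551.

0.27 per week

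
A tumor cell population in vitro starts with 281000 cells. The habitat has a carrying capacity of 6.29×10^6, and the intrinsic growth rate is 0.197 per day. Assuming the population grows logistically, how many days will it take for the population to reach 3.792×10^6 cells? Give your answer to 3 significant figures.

A = (K − N₀)/N₀ = (6.29×10^6 − 281000)/281000 = 21.384.
Solve 6.29×10^6/(1 + 21.384·e^(−0.197t)) = 3.792×10^6: 1 + 21.384·e^(−0.197t) = 1.6588, so e^(−0.197t) = 0.0308055.
−0.197·t = ln(0.0308055) = -3.4801, so t = 3.4801/0.197 = 17.665.

17.7 days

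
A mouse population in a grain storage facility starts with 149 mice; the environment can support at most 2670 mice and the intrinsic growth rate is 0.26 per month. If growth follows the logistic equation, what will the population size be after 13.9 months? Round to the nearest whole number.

A = (K − N₀)/N₀ = (2670 − 149)/149 = 16.919.
N(t) = K/(1 + A·e^(−rt)) = 2670/(1 + 16.919×e^(−0.26×13.9)).
e^(−3.614) = 0.026944; denominator = 1 + 16.919×0.026944 = 1.4559.
N = 2670/1.4559 = 1833.95.

1834 mice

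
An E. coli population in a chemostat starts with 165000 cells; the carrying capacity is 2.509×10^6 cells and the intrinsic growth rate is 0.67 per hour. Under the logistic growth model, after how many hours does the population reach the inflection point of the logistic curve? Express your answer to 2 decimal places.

3.96 hours

Logistic growth is fastest at N = K/2 = 1.2545×10^6.
A = (K − N₀)/N₀ = 14.206. Set K/(1 + A·e^(−rt)) = K/2 → A·e^(−rt) = 1.
e^(−0.67t) = 1/14.206 = 0.0703925, so t = ln(14.206)/0.67 = 2.6537/0.67 = 3.9607.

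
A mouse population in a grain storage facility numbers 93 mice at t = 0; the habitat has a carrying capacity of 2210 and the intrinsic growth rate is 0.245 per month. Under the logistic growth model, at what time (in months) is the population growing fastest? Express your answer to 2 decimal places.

12.76 months

Logistic growth is fastest at N = K/2 = 1105.
A = (K − N₀)/N₀ = 22.763. Set K/(1 + A·e^(−rt)) = K/2 → A·e^(−rt) = 1.
e^(−0.245t) = 1/22.763 = 0.0439301, so t = ln(22.763)/0.245 = 3.1252/0.245 = 12.756.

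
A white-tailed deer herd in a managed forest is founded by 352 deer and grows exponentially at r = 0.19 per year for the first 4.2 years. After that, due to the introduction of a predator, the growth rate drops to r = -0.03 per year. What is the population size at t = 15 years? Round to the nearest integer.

Phase 1: N(4.2) = 352·e^(0.19×4.2) = 352·e^0.798 = 781.825.
Phase 2 runs for 15 − 4.2 = 10.8 years at r = -0.03.
N(15) = 781.825·e^(-0.03×10.8) = 781.825·e^-0.324 = 565.455.

565 deer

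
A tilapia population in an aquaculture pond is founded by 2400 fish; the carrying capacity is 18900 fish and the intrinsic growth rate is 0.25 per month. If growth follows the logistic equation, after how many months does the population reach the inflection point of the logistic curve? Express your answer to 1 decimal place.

Logistic growth is fastest at N = K/2 = 9450.
A = (K − N₀)/N₀ = 6.875. Set K/(1 + A·e^(−rt)) = K/2 → A·e^(−rt) = 1.
e^(−0.25t) = 1/6.875 = 0.145455, so t = ln(6.875)/0.25 = 1.9279/0.25 = 7.7116.

7.7 months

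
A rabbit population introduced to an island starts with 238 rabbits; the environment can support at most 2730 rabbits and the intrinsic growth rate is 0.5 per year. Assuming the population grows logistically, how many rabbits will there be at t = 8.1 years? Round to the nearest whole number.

2309 rabbits

A = (K − N₀)/N₀ = (2730 − 238)/238 = 10.471.
N(t) = K/(1 + A·e^(−rt)) = 2730/(1 + 10.471×e^(−0.5×8.1)).
e^(−4.05) = 0.017422; denominator = 1 + 10.471×0.017422 = 1.1824.
N = 2730/1.1824 = 2308.82.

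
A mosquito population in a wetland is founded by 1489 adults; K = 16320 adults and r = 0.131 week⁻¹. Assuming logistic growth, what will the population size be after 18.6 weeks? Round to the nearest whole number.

A = (K − N₀)/N₀ = (16320 − 1489)/1489 = 9.9604.
N(t) = K/(1 + A·e^(−rt)) = 16320/(1 + 9.9604×e^(−0.131×18.6)).
e^(−2.437) = 0.087458; denominator = 1 + 9.9604×0.087458 = 1.8711.
N = 16320/1.8711 = 8722.09.

8722 adults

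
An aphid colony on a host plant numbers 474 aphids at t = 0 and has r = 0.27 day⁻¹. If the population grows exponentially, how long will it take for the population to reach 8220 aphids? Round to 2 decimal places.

10.57 days

Set N₀·e^(rt) = 8220: e^(0.27·t) = 8220/474 = 17.342.
0.27·t = ln(17.342) = 2.8531, so t = 2.8531/0.27 = 10.567.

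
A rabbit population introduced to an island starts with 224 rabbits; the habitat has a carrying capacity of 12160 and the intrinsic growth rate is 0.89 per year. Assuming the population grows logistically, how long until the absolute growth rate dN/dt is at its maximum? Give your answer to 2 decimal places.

4.47 years

Logistic growth is fastest at N = K/2 = 6080.
A = (K − N₀)/N₀ = 53.286. Set K/(1 + A·e^(−rt)) = K/2 → A·e^(−rt) = 1.
e^(−0.89t) = 1/53.286 = 0.0187668, so t = ln(53.286)/0.89 = 3.9757/0.89 = 4.467.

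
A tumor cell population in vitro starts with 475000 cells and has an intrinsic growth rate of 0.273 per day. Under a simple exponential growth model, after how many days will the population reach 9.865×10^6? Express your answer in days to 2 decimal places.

Set N₀·e^(rt) = 9.865×10^6: e^(0.273·t) = 9.865×10^6/475000 = 20.768.
0.273·t = ln(20.768) = 3.0334, so t = 3.0334/0.273 = 11.111.

11.11 days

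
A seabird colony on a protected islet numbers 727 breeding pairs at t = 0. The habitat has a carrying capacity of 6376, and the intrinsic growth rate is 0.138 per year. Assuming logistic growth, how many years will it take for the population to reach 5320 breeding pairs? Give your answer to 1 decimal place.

A = (K − N₀)/N₀ = (6376 − 727)/727 = 7.7703.
Solve 6376/(1 + 7.7703·e^(−0.138t)) = 5320: 1 + 7.7703·e^(−0.138t) = 1.1985, so e^(−0.138t) = 0.0255455.
−0.138·t = ln(0.0255455) = -3.6673, so t = 3.6673/0.138 = 26.575.

26.6 years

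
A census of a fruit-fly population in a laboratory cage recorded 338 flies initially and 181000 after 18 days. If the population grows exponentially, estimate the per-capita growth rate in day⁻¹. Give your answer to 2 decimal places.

0.35 per day

From N(t) = N₀·e^(rt): e^(r·18) = 181000/338 = 535.5.
r·18 = ln(535.5) = 6.2832, so r = 6.2832/18 = 0.34907.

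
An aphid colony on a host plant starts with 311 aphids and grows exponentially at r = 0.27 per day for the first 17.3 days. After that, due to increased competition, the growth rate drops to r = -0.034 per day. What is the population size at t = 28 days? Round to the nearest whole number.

23086 aphids

Phase 1: N(17.3) = 311·e^(0.27×17.3) = 311·e^4.671 = 33216.2.
Phase 2 runs for 28 − 17.3 = 10.7 days at r = -0.034.
N(28) = 33216.2·e^(-0.034×10.7) = 33216.2·e^-0.3638 = 23086.3.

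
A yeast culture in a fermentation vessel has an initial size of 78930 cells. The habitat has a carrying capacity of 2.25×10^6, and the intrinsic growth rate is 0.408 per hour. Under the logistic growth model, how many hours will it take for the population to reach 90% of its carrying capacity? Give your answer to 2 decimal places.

A = (K − N₀)/N₀ = (2.25×10^6 − 78930)/78930 = 27.506.
Solve 2.25×10^6/(1 + 27.506·e^(−0.408t)) = 2.025×10^6: 1 + 27.506·e^(−0.408t) = 1.1111, so e^(−0.408t) = 0.00403948.
−0.408·t = ln(0.00403948) = -5.5116, so t = 5.5116/0.408 = 13.509.

13.51 hours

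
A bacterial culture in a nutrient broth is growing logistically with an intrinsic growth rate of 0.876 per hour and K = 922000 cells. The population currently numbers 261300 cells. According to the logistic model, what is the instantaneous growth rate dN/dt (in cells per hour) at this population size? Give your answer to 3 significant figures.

dN/dt = rN(1 − N/K) = 0.876 × 261300 × (1 − 261300/922000).
1 − 261300/922000 = 0.71659; dN/dt = 0.876 × 261300 × 0.71659 = 1.64028×10^5.

164000 cells per hour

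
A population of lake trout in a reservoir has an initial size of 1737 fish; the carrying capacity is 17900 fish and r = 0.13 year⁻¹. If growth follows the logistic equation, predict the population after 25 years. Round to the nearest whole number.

13154 fish

A = (K − N₀)/N₀ = (17900 − 1737)/1737 = 9.3051.
N(t) = K/(1 + A·e^(−rt)) = 17900/(1 + 9.3051×e^(−0.13×25)).
e^(−3.25) = 0.038774; denominator = 1 + 9.3051×0.038774 = 1.3608.
N = 17900/1.3608 = 13154.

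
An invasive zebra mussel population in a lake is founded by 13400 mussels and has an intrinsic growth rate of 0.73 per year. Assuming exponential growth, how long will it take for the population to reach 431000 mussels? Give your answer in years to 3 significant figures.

4.75 years

Set N₀·e^(rt) = 431000: e^(0.73·t) = 431000/13400 = 32.164.
0.73·t = ln(32.164) = 3.4709, so t = 3.4709/0.73 = 4.7546.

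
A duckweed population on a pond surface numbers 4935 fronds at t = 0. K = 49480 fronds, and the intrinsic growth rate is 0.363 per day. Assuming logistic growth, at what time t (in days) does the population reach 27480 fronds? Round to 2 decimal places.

6.67 days

A = (K − N₀)/N₀ = (49480 − 4935)/4935 = 9.0263.
Solve 49480/(1 + 9.0263·e^(−0.363t)) = 27480: 1 + 9.0263·e^(−0.363t) = 1.8006, so e^(−0.363t) = 0.088694.
−0.363·t = ln(0.088694) = -2.4226, so t = 2.4226/0.363 = 6.6737.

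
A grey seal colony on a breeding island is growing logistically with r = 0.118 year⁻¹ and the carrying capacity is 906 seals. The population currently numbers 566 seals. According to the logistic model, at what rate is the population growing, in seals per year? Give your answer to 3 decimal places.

25.064 seals per year

dN/dt = rN(1 − N/K) = 0.118 × 566 × (1 − 566/906).
1 − 566/906 = 0.37528; dN/dt = 0.118 × 566 × 0.37528 = 25.064.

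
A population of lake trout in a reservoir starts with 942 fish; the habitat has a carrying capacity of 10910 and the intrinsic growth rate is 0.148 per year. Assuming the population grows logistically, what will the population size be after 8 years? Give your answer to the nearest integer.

A = (K − N₀)/N₀ = (10910 − 942)/942 = 10.582.
N(t) = K/(1 + A·e^(−rt)) = 10910/(1 + 10.582×e^(−0.148×8)).
e^(−1.184) = 0.30605; denominator = 1 + 10.582×0.30605 = 4.2386.
N = 10910/4.2386 = 2573.99.

2574 fish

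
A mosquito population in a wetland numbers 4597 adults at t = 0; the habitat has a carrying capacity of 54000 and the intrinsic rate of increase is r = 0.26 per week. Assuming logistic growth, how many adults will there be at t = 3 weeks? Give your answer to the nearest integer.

9112 adults

A = (K − N₀)/N₀ = (54000 − 4597)/4597 = 10.747.
N(t) = K/(1 + A·e^(−rt)) = 54000/(1 + 10.747×e^(−0.26×3)).
e^(−0.78) = 0.45841; denominator = 1 + 10.747×0.45841 = 5.9264.
N = 54000/5.9264 = 9111.78.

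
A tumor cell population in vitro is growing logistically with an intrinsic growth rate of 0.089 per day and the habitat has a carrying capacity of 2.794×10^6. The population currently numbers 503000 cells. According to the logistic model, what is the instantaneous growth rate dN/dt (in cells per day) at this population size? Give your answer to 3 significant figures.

36700 cells per day

dN/dt = rN(1 − N/K) = 0.089 × 503000 × (1 − 503000/2.794×10^6).
1 − 503000/2.794×10^6 = 0.81997; dN/dt = 0.089 × 503000 × 0.81997 = 36708.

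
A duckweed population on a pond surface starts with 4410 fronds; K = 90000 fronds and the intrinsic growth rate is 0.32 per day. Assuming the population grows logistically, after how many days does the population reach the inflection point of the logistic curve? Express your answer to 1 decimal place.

Logistic growth is fastest at N = K/2 = 45000.
A = (K − N₀)/N₀ = 19.408. Set K/(1 + A·e^(−rt)) = K/2 → A·e^(−rt) = 1.
e^(−0.32t) = 1/19.408 = 0.0515247, so t = ln(19.408)/0.32 = 2.9657/0.32 = 9.2678.

9.3 days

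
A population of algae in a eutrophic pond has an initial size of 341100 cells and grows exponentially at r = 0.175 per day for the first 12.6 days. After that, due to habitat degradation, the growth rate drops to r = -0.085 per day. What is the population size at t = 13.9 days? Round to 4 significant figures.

Phase 1: N(12.6) = 341100·e^(0.175×12.6) = 341100·e^2.205 = 3.093863×10^6.
Phase 2 runs for 13.9 − 12.6 = 1.3 days at r = -0.085.
N(13.9) = 3.093863×10^6·e^(-0.085×1.3) = 3.093863×10^6·e^-0.1105 = 2.770202×10^6.

2770000 cells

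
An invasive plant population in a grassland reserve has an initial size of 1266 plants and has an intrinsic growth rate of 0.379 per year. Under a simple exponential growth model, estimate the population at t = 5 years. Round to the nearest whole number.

N(t) = N₀·e^(rt) = 1266 × e^(0.379×5) = 1266 × e^1.895.
e^1.895 ≈ 6.6525, so N ≈ 1266 × 6.6525 = 8422.13.

8422 plants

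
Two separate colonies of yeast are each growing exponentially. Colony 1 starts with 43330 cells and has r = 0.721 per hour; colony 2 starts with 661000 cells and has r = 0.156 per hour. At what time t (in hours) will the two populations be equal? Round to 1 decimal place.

4.8 hours

Set 43330·e^(0.721t) = 661000·e^(0.156t).
e^((0.721 − 0.156)t) = 661000/43330 → e^(0.565·t) = 15.255.
0.565·t = ln(15.255) = 2.7249, so t = 2.7249/0.565 = 4.8228.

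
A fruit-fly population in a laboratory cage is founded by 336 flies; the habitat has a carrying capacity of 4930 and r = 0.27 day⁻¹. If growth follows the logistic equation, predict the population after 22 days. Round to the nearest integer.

A = (K − N₀)/N₀ = (4930 − 336)/336 = 13.673.
N(t) = K/(1 + A·e^(−rt)) = 4930/(1 + 13.673×e^(−0.27×22)).
e^(−5.94) = 0.002632; denominator = 1 + 13.673×0.002632 = 1.036.
N = 4930/1.036 = 4758.75.

4759 flies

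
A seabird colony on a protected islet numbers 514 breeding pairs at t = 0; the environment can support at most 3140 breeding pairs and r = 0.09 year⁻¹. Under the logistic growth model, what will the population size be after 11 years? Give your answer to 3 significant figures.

A = (K − N₀)/N₀ = (3140 − 514)/514 = 5.1089.
N(t) = K/(1 + A·e^(−rt)) = 3140/(1 + 5.1089×e^(−0.09×11)).
e^(−0.99) = 0.37158; denominator = 1 + 5.1089×0.37158 = 2.8984.
N = 3140/2.8984 = 1083.37.

1080 breeding pairs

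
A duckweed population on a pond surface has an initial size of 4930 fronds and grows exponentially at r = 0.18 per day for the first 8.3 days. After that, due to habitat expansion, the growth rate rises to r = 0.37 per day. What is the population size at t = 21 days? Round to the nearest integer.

Phase 1: N(8.3) = 4930·e^(0.18×8.3) = 4930·e^1.494 = 21962.6.
Phase 2 runs for 21 − 8.3 = 12.7 days at r = 0.37.
N(21) = 21962.6·e^(0.37×12.7) = 21962.6·e^4.699 = 2.412307×10^6.

2412307 fronds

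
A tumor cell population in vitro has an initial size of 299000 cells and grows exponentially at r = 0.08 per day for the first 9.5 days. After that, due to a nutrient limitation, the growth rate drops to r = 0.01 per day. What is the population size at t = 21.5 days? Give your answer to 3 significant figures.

Phase 1: N(9.5) = 299000·e^(0.08×9.5) = 299000·e^0.76 = 639345.
Phase 2 runs for 21.5 − 9.5 = 12 days at r = 0.01.
N(21.5) = 639345·e^(0.01×12) = 639345·e^0.12 = 720859.

721000 cells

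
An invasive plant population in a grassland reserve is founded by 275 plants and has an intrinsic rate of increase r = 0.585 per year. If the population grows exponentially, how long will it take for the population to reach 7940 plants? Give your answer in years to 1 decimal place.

Set N₀·e^(rt) = 7940: e^(0.585·t) = 7940/275 = 28.873.
0.585·t = ln(28.873) = 3.3629, so t = 3.3629/0.585 = 5.7485.

5.7 years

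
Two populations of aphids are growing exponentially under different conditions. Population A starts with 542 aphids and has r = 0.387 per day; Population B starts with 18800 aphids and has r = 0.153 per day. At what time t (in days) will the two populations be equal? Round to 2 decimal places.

15.16 days

Set 542·e^(0.387t) = 18800·e^(0.153t).
e^((0.387 − 0.153)t) = 18800/542 → e^(0.234·t) = 34.686.
0.234·t = ln(34.686) = 3.5463, so t = 3.5463/0.234 = 15.155.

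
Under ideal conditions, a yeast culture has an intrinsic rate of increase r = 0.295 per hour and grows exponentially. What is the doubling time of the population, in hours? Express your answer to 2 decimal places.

2.35 hours

Doubling time t_d = ln(2)/r = 0.6931/0.295 = 2.3497.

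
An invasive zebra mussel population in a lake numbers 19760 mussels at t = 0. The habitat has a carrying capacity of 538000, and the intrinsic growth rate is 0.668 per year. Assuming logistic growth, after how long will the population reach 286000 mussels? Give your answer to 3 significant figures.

A = (K − N₀)/N₀ = (538000 − 19760)/19760 = 26.227.
Solve 538000/(1 + 26.227·e^(−0.668t)) = 286000: 1 + 26.227·e^(−0.668t) = 1.8811, so e^(−0.668t) = 0.0335962.
−0.668·t = ln(0.0335962) = -3.3933, so t = 3.3933/0.668 = 5.0799.

5.08 years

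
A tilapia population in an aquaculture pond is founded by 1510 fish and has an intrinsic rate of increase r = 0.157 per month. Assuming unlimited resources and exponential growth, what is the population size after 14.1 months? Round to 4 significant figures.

13820 fish

N(t) = N₀·e^(rt) = 1510 × e^(0.157×14.1) = 1510 × e^2.214.
e^2.214 ≈ 9.1495, so N ≈ 1510 × 9.1495 = 13815.8.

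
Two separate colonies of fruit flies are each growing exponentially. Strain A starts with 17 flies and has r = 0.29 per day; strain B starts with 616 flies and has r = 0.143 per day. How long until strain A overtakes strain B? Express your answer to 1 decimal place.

Set 17·e^(0.29t) = 616·e^(0.143t).
e^((0.29 − 0.143)t) = 616/17 → e^(0.147·t) = 36.235.
0.147·t = ln(36.235) = 3.59, so t = 3.59/0.147 = 24.422.

24.4 days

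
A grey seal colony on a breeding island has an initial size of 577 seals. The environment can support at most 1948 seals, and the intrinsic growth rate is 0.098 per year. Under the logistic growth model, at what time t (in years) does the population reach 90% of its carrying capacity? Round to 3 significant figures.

A = (K − N₀)/N₀ = (1948 − 577)/577 = 2.3761.
Solve 1948/(1 + 2.3761·e^(−0.098t)) = 1753.2: 1 + 2.3761·e^(−0.098t) = 1.1111, so e^(−0.098t) = 0.0467623.
−0.098·t = ln(0.0467623) = -3.0627, so t = 3.0627/0.098 = 31.252.

31.3 years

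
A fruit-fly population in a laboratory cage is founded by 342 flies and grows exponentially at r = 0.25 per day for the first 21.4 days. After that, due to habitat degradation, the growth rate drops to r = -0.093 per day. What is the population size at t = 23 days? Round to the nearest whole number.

62070 flies

Phase 1: N(21.4) = 342·e^(0.25×21.4) = 342·e^5.35 = 72028.
Phase 2 runs for 23 − 21.4 = 1.6 days at r = -0.093.
N(23) = 72028·e^(-0.093×1.6) = 72028·e^-0.1488 = 62069.5.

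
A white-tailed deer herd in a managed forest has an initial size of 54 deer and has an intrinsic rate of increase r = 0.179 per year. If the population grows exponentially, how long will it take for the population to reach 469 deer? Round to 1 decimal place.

12.1 years

Set N₀·e^(rt) = 469: e^(0.179·t) = 469/54 = 8.6852.
0.179·t = ln(8.6852) = 2.1616, so t = 2.1616/0.179 = 12.076.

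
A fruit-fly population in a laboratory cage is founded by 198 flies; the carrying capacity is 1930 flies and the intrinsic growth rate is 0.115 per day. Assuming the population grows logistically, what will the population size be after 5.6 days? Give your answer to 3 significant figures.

345 flies

A = (K − N₀)/N₀ = (1930 − 198)/198 = 8.7475.
N(t) = K/(1 + A·e^(−rt)) = 1930/(1 + 8.7475×e^(−0.115×5.6)).
e^(−0.644) = 0.52519; denominator = 1 + 8.7475×0.52519 = 5.5941.
N = 1930/5.5941 = 345.009.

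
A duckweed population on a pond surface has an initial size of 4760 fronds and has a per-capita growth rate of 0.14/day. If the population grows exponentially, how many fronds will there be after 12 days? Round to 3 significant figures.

25500 fronds

N(t) = N₀·e^(rt) = 4760 × e^(0.14×12) = 4760 × e^1.68.
e^1.68 ≈ 5.3656, so N ≈ 4760 × 5.3656 = 25540.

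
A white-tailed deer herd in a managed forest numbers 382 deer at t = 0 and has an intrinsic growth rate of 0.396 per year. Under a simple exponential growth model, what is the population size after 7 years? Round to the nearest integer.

6108 deer

N(t) = N₀·e^(rt) = 382 × e^(0.396×7) = 382 × e^2.772.
e^2.772 ≈ 15.991, so N ≈ 382 × 15.991 = 6108.4.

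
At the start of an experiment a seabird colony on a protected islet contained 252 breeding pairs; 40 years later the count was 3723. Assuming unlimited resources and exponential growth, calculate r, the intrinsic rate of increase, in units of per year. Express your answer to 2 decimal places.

0.07 per year

From N(t) = N₀·e^(rt): e^(r·40) = 3723/252 = 14.774.
r·40 = ln(14.774) = 2.6929, so r = 2.6929/40 = 0.067321.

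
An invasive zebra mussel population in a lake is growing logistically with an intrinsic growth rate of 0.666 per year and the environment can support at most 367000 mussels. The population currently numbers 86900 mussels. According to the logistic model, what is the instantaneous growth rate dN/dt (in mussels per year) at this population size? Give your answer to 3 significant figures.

44200 mussels per year

dN/dt = rN(1 − N/K) = 0.666 × 86900 × (1 − 86900/367000).
1 − 86900/367000 = 0.76322; dN/dt = 0.666 × 86900 × 0.76322 = 44171.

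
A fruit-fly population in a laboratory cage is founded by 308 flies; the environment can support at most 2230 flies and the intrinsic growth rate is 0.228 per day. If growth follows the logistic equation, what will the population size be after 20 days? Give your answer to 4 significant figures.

A = (K − N₀)/N₀ = (2230 − 308)/308 = 6.2403.
N(t) = K/(1 + A·e^(−rt)) = 2230/(1 + 6.2403×e^(−0.228×20)).
e^(−4.56) = 0.010462; denominator = 1 + 6.2403×0.010462 = 1.0653.
N = 2230/1.0653 = 2093.33.

2093 flies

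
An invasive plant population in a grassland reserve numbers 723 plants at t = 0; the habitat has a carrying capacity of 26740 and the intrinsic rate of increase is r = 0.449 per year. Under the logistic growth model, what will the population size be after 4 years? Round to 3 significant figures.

3840 plants

A = (K − N₀)/N₀ = (26740 − 723)/723 = 35.985.
N(t) = K/(1 + A·e^(−rt)) = 26740/(1 + 35.985×e^(−0.449×4)).
e^(−1.796) = 0.16596; denominator = 1 + 35.985×0.16596 = 6.9721.
N = 26740/6.9721 = 3835.29.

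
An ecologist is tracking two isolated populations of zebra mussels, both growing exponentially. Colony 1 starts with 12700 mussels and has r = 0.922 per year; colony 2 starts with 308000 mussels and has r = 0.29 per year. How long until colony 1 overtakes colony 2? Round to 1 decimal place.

5.0 years

Set 12700·e^(0.922t) = 308000·e^(0.29t).
e^((0.922 − 0.29)t) = 308000/12700 → e^(0.632·t) = 24.252.
0.632·t = ln(24.252) = 3.1885, so t = 3.1885/0.632 = 5.0451.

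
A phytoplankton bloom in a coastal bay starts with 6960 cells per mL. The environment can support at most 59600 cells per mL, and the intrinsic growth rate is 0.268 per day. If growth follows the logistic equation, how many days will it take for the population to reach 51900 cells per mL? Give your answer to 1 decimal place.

A = (K − N₀)/N₀ = (59600 − 6960)/6960 = 7.5632.
Solve 59600/(1 + 7.5632·e^(−0.268t)) = 51900: 1 + 7.5632·e^(−0.268t) = 1.1484, so e^(−0.268t) = 0.0196163.
−0.268·t = ln(0.0196163) = -3.9314, so t = 3.9314/0.268 = 14.669.

14.7 days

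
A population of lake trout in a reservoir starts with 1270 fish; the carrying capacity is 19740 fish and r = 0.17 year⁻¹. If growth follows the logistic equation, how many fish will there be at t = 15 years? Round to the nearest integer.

A = (K − N₀)/N₀ = (19740 − 1270)/1270 = 14.543.
N(t) = K/(1 + A·e^(−rt)) = 19740/(1 + 14.543×e^(−0.17×15)).
e^(−2.55) = 0.078082; denominator = 1 + 14.543×0.078082 = 2.1356.
N = 19740/2.1356 = 9243.45.

9243 fish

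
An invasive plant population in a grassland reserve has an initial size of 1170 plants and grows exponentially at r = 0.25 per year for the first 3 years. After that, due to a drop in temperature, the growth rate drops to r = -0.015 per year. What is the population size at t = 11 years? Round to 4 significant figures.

2197 plants

Phase 1: N(3) = 1170·e^(0.25×3) = 1170·e^0.75 = 2476.89.
Phase 2 runs for 11 − 3 = 8 years at r = -0.015.
N(11) = 2476.89·e^(-0.015×8) = 2476.89·e^-0.12 = 2196.8.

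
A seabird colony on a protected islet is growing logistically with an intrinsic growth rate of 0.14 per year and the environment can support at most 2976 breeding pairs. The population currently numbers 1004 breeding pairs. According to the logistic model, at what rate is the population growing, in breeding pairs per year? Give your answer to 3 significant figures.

dN/dt = rN(1 − N/K) = 0.14 × 1004 × (1 − 1004/2976).
1 − 1004/2976 = 0.66263; dN/dt = 0.14 × 1004 × 0.66263 = 93.14.

93.1 breeding pairs per year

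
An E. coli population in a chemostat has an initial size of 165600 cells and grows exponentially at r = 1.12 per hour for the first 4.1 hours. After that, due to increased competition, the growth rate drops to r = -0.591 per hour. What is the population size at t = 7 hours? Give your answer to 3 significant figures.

Phase 1: N(4.1) = 165600·e^(1.12×4.1) = 165600·e^4.592 = 1.634333×10^7.
Phase 2 runs for 7 − 4.1 = 2.9 hours at r = -0.591.
N(7) = 1.634333×10^7·e^(-0.591×2.9) = 1.634333×10^7·e^-1.714 = 2.944444×10^6.

2940000 cells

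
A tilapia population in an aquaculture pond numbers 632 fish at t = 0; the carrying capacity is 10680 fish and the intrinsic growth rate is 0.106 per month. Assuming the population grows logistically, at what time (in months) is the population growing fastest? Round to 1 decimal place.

26.1 months

Logistic growth is fastest at N = K/2 = 5340.
A = (K − N₀)/N₀ = 15.899. Set K/(1 + A·e^(−rt)) = K/2 → A·e^(−rt) = 1.
e^(−0.106t) = 1/15.899 = 0.0628981, so t = ln(15.899)/0.106 = 2.7662/0.106 = 26.097.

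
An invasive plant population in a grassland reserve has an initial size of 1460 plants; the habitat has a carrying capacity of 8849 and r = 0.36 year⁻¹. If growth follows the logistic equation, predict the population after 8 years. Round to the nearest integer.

6891 plants

A = (K − N₀)/N₀ = (8849 − 1460)/1460 = 5.061.
N(t) = K/(1 + A·e^(−rt)) = 8849/(1 + 5.061×e^(−0.36×8)).
e^(−2.88) = 0.056135; denominator = 1 + 5.061×0.056135 = 1.2841.
N = 8849/1.2841 = 6891.23.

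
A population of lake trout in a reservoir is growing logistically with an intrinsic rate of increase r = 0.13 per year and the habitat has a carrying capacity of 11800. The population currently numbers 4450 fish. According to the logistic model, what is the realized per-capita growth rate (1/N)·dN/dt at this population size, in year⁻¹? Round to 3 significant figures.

(1/N)·dN/dt = r(1 − N/K) = 0.13 × (1 − 4450/11800).
= 0.13 × 0.62288 = 0.080975.

0.0810 per year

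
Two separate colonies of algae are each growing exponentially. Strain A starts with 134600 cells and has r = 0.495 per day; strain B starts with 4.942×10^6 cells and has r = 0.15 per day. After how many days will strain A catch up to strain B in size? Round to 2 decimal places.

Set 134600·e^(0.495t) = 4.942×10^6·e^(0.15t).
e^((0.495 − 0.15)t) = 4.942×10^6/134600 → e^(0.345·t) = 36.716.
0.345·t = ln(36.716) = 3.6032, so t = 3.6032/0.345 = 10.444.

10.44 days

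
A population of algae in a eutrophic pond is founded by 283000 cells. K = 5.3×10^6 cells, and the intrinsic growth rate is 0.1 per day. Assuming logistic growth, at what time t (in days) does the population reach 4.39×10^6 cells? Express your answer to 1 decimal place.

A = (K − N₀)/N₀ = (5.3×10^6 − 283000)/283000 = 17.728.
Solve 5.3×10^6/(1 + 17.728·e^(−0.1t)) = 4.39×10^6: 1 + 17.728·e^(−0.1t) = 1.2073, so e^(−0.1t) = 0.0116928.
−0.1·t = ln(0.0116928) = -4.4488, so t = 4.4488/0.1 = 44.488.

44.5 days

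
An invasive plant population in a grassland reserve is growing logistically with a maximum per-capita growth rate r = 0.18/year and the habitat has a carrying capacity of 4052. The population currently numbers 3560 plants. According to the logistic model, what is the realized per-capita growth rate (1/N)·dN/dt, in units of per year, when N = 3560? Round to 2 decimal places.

0.02 per year

(1/N)·dN/dt = r(1 − N/K) = 0.18 × (1 − 3560/4052).
= 0.18 × 0.12142 = 0.021856.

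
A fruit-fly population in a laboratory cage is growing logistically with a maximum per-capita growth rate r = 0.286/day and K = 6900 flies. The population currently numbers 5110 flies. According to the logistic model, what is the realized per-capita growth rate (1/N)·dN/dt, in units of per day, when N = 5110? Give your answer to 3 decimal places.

(1/N)·dN/dt = r(1 − N/K) = 0.286 × (1 − 5110/6900).
= 0.286 × 0.25942 = 0.074194.

0.074 per day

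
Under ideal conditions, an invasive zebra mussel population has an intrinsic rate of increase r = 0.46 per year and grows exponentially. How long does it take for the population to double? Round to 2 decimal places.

1.51 years

Doubling time t_d = ln(2)/r = 0.6931/0.46 = 1.5068.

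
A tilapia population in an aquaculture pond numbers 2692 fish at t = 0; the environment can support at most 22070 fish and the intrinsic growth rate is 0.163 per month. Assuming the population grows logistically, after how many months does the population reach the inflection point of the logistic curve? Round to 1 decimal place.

12.1 months

Logistic growth is fastest at N = K/2 = 11035.
A = (K − N₀)/N₀ = 7.1984. Set K/(1 + A·e^(−rt)) = K/2 → A·e^(−rt) = 1.
e^(−0.163t) = 1/7.1984 = 0.13892, so t = ln(7.1984)/0.163 = 1.9739/0.163 = 12.11.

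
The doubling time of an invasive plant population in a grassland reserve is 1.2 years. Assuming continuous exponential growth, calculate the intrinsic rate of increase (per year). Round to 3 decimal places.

0.578 per year

r = ln(2)/t_d = 0.6931/1.2 = 0.57762.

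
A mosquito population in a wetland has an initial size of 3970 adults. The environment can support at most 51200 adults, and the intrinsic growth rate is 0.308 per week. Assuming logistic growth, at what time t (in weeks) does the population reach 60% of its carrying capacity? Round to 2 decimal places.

A = (K − N₀)/N₀ = (51200 − 3970)/3970 = 11.897.
Solve 51200/(1 + 11.897·e^(−0.308t)) = 30720: 1 + 11.897·e^(−0.308t) = 1.6667, so e^(−0.308t) = 0.0560378.
−0.308·t = ln(0.0560378) = -2.8817, so t = 2.8817/0.308 = 9.3563.

9.36 weeks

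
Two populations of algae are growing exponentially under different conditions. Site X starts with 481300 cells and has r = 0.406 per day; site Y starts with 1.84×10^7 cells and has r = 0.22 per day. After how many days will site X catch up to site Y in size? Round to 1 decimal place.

19.6 days

Set 481300·e^(0.406t) = 1.84×10^7·e^(0.22t).
e^((0.406 − 0.22)t) = 1.84×10^7/481300 → e^(0.186·t) = 38.23.
0.186·t = ln(38.23) = 3.6436, so t = 3.6436/0.186 = 19.589.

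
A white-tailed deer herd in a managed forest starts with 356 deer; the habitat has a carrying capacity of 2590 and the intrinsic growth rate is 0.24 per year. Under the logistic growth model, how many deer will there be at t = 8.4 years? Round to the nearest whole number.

A = (K − N₀)/N₀ = (2590 − 356)/356 = 6.2753.
N(t) = K/(1 + A·e^(−rt)) = 2590/(1 + 6.2753×e^(−0.24×8.4)).
e^(−2.016) = 0.13319; denominator = 1 + 6.2753×0.13319 = 1.8358.
N = 2590/1.8358 = 1410.84.

1411 deer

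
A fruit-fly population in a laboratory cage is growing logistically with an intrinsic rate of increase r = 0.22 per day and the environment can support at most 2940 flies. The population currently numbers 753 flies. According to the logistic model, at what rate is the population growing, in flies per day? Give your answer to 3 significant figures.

123 flies per day

dN/dt = rN(1 − N/K) = 0.22 × 753 × (1 − 753/2940).
1 − 753/2940 = 0.74388; dN/dt = 0.22 × 753 × 0.74388 = 123.23.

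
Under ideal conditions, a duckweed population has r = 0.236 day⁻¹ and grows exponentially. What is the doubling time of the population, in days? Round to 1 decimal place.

Doubling time t_d = ln(2)/r = 0.6931/0.236 = 2.9371.

2.9 days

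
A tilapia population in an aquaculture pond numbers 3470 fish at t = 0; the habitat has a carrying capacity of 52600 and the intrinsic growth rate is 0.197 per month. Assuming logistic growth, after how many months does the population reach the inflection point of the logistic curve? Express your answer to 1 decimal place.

13.5 months

Logistic growth is fastest at N = K/2 = 26300.
A = (K − N₀)/N₀ = 14.159. Set K/(1 + A·e^(−rt)) = K/2 → A·e^(−rt) = 1.
e^(−0.197t) = 1/14.159 = 0.0706289, so t = ln(14.159)/0.197 = 2.6503/0.197 = 13.453.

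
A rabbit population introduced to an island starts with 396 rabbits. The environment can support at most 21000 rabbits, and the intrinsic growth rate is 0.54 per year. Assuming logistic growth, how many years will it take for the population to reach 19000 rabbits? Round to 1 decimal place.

11.5 years

A = (K − N₀)/N₀ = (21000 − 396)/396 = 52.03.
Solve 21000/(1 + 52.03·e^(−0.54t)) = 19000: 1 + 52.03·e^(−0.54t) = 1.1053, so e^(−0.54t) = 0.00202311.
−0.54·t = ln(0.00202311) = -6.2031, so t = 6.2031/0.54 = 11.487.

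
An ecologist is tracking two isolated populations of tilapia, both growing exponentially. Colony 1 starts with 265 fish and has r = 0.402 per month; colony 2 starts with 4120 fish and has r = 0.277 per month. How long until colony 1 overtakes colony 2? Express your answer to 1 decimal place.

Set 265·e^(0.402t) = 4120·e^(0.277t).
e^((0.402 − 0.277)t) = 4120/265 → e^(0.125·t) = 15.547.
0.125·t = ln(15.547) = 2.7439, so t = 2.7439/0.125 = 21.951.

22.0 months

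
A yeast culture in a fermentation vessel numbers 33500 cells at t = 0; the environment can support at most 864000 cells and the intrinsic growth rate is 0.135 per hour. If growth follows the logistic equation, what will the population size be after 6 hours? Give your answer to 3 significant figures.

A = (K − N₀)/N₀ = (864000 − 33500)/33500 = 24.791.
N(t) = K/(1 + A·e^(−rt)) = 864000/(1 + 24.791×e^(−0.135×6)).
e^(−0.81) = 0.44486; denominator = 1 + 24.791×0.44486 = 12.028.
N = 864000/12.028 = 71829.4.

71800 cells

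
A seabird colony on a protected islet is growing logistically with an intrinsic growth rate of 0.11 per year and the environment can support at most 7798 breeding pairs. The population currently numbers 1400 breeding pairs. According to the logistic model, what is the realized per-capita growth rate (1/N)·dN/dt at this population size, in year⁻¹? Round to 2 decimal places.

0.09 per year

(1/N)·dN/dt = r(1 − N/K) = 0.11 × (1 − 1400/7798).
= 0.11 × 0.82047 = 0.090251.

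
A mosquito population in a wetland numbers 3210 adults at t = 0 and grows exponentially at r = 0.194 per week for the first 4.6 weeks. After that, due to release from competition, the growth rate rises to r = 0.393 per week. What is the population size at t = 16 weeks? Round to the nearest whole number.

691505 adults

Phase 1: N(4.6) = 3210·e^(0.194×4.6) = 3210·e^0.8924 = 7835.55.
Phase 2 runs for 16 − 4.6 = 11.4 weeks at r = 0.393.
N(16) = 7835.55·e^(0.393×11.4) = 7835.55·e^4.48 = 691505.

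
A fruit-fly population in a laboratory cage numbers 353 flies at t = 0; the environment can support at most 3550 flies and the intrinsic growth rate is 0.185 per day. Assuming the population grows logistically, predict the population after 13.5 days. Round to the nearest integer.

A = (K − N₀)/N₀ = (3550 − 353)/353 = 9.0567.
N(t) = K/(1 + A·e^(−rt)) = 3550/(1 + 9.0567×e^(−0.185×13.5)).
e^(−2.498) = 0.08229; denominator = 1 + 9.0567×0.08229 = 1.7453.
N = 3550/1.7453 = 2034.06.

2034 flies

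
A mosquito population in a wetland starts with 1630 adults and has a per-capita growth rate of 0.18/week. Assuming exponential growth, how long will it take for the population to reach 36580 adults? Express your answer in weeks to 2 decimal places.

17.28 weeks

Set N₀·e^(rt) = 36580: e^(0.18·t) = 36580/1630 = 22.442.
0.18·t = ln(22.442) = 3.1109, so t = 3.1109/0.18 = 17.283.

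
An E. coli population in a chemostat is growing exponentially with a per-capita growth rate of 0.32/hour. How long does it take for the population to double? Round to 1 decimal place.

2.2 hours

Doubling time t_d = ln(2)/r = 0.6931/0.32 = 2.1661.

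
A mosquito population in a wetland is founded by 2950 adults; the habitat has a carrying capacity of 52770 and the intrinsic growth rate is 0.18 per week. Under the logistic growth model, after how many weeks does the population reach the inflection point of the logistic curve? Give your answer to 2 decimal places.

Logistic growth is fastest at N = K/2 = 26385.
A = (K − N₀)/N₀ = 16.888. Set K/(1 + A·e^(−rt)) = K/2 → A·e^(−rt) = 1.
e^(−0.18t) = 1/16.888 = 0.0592132, so t = ln(16.888)/0.18 = 2.8266/0.18 = 15.703.

15.70 weeks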